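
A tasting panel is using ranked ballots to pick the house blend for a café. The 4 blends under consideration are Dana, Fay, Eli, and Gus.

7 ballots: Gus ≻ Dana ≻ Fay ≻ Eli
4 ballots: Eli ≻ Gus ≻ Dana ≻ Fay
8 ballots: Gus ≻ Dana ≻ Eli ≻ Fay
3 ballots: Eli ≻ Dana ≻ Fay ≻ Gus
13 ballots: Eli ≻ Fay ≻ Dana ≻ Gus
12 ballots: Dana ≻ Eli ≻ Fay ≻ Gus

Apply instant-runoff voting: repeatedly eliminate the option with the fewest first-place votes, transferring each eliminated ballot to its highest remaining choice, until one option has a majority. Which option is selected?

Eli

Round 1: Eli 20, Gus 15, Dana 12, Fay 0. Fay has the fewest and is eliminated.
Round 2: Eli 20, Gus 15, Dana 12. Dana has the fewest and is eliminated.
Round 3: Eli 32, Gus 15. Eli has a majority.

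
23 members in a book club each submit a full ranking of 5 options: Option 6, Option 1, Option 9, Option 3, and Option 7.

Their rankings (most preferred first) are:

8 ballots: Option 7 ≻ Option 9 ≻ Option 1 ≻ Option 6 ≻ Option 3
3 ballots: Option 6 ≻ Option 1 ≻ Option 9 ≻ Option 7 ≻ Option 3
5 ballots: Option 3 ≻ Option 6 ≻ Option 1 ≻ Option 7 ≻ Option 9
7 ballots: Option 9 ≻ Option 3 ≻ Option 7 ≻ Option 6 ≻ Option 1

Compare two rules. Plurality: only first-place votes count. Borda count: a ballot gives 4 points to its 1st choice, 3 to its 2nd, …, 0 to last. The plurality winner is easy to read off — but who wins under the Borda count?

Option 9

Plurality first-place counts: Option 6 3, Option 1 0, Option 9 7, Option 3 5, Option 7 8 → Option 7.
Borda totals: Option 6 42, Option 1 35, Option 9 58, Option 3 41, Option 7 54 → Option 9.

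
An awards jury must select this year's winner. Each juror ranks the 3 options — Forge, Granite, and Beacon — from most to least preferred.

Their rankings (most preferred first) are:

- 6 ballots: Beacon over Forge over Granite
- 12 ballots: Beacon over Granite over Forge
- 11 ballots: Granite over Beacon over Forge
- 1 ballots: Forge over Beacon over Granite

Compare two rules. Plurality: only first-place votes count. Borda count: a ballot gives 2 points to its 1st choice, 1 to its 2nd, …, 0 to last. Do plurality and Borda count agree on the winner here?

Plurality first-place counts: Forge 1, Granite 11, Beacon 18 → Beacon.
Borda totals: Forge 8, Granite 34, Beacon 48 → Beacon.
The two rules agree on Beacon.

Yes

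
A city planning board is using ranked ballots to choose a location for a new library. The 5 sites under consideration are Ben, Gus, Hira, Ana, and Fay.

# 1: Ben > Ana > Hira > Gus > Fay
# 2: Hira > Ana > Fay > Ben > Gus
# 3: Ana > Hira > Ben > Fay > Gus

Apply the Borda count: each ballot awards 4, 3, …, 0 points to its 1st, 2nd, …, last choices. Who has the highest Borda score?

Ana

Borda scores:
  Ben: 4 + 1 + 2 = 7
  Gus: 1 + 0 + 0 = 1
  Hira: 2 + 4 + 3 = 9
  Ana: 3 + 3 + 4 = 10
  Fay: 0 + 2 + 1 = 3
Ana has the highest total.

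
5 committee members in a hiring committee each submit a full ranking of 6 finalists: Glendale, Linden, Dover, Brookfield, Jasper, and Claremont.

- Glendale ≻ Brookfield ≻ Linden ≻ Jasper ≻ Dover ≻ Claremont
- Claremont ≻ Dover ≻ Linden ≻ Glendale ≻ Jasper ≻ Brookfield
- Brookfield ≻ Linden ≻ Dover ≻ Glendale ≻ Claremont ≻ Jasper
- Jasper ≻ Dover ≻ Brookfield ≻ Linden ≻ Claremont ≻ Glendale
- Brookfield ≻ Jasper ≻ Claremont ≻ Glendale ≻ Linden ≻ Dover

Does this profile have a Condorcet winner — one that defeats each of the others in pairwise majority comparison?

Head-to-head results (5 voters total):
Glendale vs Linden: Linden wins 3–2.
Glendale vs Dover: Dover wins 3–2.
Glendale vs Brookfield: Brookfield wins 3–2.
Glendale vs Jasper: Glendale wins 3–2.
Glendale vs Claremont: Claremont wins 3–2.
Linden vs Dover: Linden wins 3–2.
Linden vs Brookfield: Brookfield wins 4–1.
Linden vs Jasper: Linden wins 3–2.
Linden vs Claremont: Linden wins 3–2.
Dover vs Brookfield: Brookfield wins 3–2.
Dover vs Jasper: Jasper wins 3–2.
Dover vs Claremont: Dover wins 3–2.
Brookfield vs Jasper: Brookfield wins 3–2.
Brookfield vs Claremont: Brookfield wins 4–1.
Jasper vs Claremont: Jasper wins 3–2.
Brookfield beats each rival — Glendale (3–2), Linden (4–1), Dover (3–2), Jasper (3–2), Claremont (4–1) — so Brookfield is the Condorcet winner.

Yes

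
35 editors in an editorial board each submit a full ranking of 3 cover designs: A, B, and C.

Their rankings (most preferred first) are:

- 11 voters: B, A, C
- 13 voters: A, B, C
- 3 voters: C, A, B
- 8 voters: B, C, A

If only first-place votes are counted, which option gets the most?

B

First-place vote totals:
  A: 13
  B: 19
  C: 3
B has the most first-place votes.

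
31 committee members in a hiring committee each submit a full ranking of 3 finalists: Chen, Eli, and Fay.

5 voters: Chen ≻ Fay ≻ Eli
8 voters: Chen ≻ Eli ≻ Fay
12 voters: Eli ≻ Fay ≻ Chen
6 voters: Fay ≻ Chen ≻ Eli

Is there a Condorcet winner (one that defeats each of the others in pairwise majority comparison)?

No

Head-to-head results (31 voters total):
Chen vs Eli: Chen wins 19–12.
Chen vs Fay: Fay wins 18–13.
Eli vs Fay: Eli wins 20–11.
No candidate beats all others: Chen beats Eli beats Fay beats Chen, a majority cycle.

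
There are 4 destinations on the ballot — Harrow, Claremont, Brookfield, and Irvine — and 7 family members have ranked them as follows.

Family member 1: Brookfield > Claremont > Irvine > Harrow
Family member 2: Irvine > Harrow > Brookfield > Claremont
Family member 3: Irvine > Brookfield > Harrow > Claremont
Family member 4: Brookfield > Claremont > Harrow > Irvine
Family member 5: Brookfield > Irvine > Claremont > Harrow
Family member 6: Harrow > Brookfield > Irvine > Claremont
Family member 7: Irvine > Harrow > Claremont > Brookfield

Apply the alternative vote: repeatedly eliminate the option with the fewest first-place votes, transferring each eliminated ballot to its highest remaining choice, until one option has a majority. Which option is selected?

Brookfield

Round 1: Brookfield 3, Irvine 3, Harrow 1, Claremont 0. Claremont has the fewest and is eliminated.
Round 2: Brookfield 3, Irvine 3, Harrow 1. Harrow has the fewest and is eliminated.
Round 3: Brookfield 4, Irvine 3. Brookfield has a majority.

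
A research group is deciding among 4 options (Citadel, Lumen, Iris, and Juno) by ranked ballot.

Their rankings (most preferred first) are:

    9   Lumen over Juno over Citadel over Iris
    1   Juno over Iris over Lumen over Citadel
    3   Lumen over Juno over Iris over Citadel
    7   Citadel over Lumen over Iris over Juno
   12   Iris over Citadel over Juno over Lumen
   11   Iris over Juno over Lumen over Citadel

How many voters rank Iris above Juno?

30

Ballots ranking Iris above Juno: 7+12+11 = 30.
Ballots ranking Juno above Iris: 9+1+3 = 13.
So 30 of 43 voters prefer Iris to Juno.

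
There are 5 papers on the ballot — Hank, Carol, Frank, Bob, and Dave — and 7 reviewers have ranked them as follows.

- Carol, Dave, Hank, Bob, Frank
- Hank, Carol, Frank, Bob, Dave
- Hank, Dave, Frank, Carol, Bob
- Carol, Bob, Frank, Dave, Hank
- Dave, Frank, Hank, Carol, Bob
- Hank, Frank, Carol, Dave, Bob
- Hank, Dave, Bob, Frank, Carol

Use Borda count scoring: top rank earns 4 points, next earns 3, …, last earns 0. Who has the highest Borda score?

Hank

Borda scores:
  Hank: 2 + 4 + 4 + 0 + 2 + 4 + 4 = 20
  Carol: 4 + 3 + 1 + 4 + 1 + 2 + 0 = 15
  Frank: 0 + 2 + 2 + 2 + 3 + 3 + 1 = 13
  Bob: 1 + 1 + 0 + 3 + 0 + 0 + 2 = 7
  Dave: 3 + 0 + 3 + 1 + 4 + 1 + 3 = 15
Hank has the highest total.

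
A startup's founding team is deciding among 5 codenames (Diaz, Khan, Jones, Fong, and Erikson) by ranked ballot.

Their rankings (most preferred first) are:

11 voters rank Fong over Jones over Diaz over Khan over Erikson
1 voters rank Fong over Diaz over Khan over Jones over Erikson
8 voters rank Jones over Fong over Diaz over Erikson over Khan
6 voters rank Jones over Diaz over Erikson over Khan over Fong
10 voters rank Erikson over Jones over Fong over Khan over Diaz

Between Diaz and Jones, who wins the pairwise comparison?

Ballots ranking Diaz above Jones: 1.
Ballots ranking Jones above Diaz: 11+8+6+10 = 35.
Jones wins the head-to-head, 35–1.

Jones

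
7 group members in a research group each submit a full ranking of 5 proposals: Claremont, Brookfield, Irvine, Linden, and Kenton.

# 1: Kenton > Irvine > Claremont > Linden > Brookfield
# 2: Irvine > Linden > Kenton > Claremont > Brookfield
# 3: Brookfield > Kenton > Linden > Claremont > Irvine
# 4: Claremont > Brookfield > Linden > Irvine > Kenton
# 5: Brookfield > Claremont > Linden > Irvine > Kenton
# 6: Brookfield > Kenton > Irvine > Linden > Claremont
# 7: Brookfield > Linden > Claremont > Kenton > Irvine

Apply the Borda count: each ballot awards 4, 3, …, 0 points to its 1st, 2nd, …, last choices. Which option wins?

Brookfield

Borda scores:
  Claremont: 2 + 1 + 1 + 4 + 3 + 0 + 2 = 13
  Brookfield: 0 + 0 + 4 + 3 + 4 + 4 + 4 = 19
  Irvine: 3 + 4 + 0 + 1 + 1 + 2 + 0 = 11
  Linden: 1 + 3 + 2 + 2 + 2 + 1 + 3 = 14
  Kenton: 4 + 2 + 3 + 0 + 0 + 3 + 1 = 13
Brookfield has the highest total.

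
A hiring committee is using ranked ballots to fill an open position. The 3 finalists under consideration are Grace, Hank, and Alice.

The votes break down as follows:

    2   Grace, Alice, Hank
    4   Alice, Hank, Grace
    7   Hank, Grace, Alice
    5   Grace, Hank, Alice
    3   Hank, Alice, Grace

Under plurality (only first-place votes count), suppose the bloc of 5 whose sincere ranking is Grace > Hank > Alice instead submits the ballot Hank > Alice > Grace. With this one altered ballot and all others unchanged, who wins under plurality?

Hank

First-place totals with the altered ballot: Grace 2, Hank 15, Alice 4.
The winner is unchanged: still Hank.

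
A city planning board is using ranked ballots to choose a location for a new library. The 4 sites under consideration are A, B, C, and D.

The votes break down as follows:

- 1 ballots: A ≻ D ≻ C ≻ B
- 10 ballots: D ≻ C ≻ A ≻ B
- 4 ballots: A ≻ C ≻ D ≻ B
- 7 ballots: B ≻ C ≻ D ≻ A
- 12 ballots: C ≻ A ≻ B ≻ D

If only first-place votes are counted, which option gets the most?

First-place vote totals:
  A: 5
  B: 7
  C: 12
  D: 10
C has the most first-place votes.

C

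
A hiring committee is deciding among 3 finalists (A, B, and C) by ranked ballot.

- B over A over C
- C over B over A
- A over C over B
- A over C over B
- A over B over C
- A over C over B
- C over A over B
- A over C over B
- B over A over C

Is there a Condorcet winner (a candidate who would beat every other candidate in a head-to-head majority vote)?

Yes

Head-to-head results (9 voters total):
A vs B: A wins 6–3.
A vs C: A wins 7–2.
B vs C: C wins 6–3.
A beats each rival — B (6–3), C (7–2) — so A is the Condorcet winner.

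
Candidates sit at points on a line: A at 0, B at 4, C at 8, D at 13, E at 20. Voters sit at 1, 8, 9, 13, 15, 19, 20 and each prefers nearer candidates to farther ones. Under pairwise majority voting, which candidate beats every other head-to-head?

With single-peaked preferences on a line, the Condorcet winner is the candidate closest to the median voter.
The median voter (position 13) is closest to D at 13.
Check: D vs A — voters closer to D: 6 of 7.

D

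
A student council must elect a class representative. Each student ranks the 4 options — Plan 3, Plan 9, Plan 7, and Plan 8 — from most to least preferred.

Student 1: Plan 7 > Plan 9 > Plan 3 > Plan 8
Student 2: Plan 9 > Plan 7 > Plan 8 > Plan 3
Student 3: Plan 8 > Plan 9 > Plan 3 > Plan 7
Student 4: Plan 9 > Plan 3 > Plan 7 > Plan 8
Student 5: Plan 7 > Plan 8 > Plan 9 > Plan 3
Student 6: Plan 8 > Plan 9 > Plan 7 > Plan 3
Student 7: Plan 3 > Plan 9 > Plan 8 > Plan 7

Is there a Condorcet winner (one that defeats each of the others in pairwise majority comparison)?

Head-to-head results (7 voters total):
Plan 3 vs Plan 9: Plan 9 wins 6–1.
Plan 3 vs Plan 7: Plan 7 wins 4–3.
Plan 3 vs Plan 8: Plan 8 wins 4–3.
Plan 9 vs Plan 7: Plan 9 wins 5–2.
Plan 9 vs Plan 8: Plan 9 wins 4–3.
Plan 7 vs Plan 8: Plan 7 wins 4–3.
Plan 9 beats each rival — Plan 3 (6–1), Plan 7 (5–2), Plan 8 (4–3) — so Plan 9 is the Condorcet winner.

Yes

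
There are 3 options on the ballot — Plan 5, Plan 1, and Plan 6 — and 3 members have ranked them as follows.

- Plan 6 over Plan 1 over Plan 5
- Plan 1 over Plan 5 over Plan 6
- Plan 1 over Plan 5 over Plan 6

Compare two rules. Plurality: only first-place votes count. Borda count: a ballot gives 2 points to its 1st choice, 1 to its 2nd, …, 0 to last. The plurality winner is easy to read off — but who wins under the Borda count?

Plurality first-place counts: Plan 5 0, Plan 1 2, Plan 6 1 → Plan 1.
Borda totals: Plan 5 2, Plan 1 5, Plan 6 2 → Plan 1.

Plan 1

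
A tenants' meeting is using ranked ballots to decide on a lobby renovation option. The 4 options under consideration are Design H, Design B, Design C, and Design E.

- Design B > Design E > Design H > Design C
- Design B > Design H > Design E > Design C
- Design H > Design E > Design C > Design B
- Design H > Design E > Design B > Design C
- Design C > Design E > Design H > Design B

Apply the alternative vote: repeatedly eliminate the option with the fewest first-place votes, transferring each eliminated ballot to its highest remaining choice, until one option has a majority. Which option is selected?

Design H

Round 1: Design H 2, Design B 2, Design C 1, Design E 0. Design E has the fewest and is eliminated.
Round 2: Design H 2, Design B 2, Design C 1. Design C has the fewest and is eliminated.
Round 3: Design H 3, Design B 2. Design H has a majority.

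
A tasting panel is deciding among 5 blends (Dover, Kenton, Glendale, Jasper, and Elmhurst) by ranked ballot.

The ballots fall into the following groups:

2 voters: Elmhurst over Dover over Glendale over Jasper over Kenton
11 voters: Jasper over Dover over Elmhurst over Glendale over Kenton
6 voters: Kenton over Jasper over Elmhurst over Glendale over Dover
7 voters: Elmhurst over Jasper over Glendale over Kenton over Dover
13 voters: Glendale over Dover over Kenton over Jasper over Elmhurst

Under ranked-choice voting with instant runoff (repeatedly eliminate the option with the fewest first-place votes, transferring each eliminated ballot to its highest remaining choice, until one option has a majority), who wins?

Jasper

Round 1: Glendale 13, Jasper 11, Elmhurst 9, Kenton 6, Dover 0. Dover has the fewest and is eliminated.
Round 2: Glendale 13, Jasper 11, Elmhurst 9, Kenton 6. Kenton has the fewest and is eliminated.
Round 3: Jasper 17, Glendale 13, Elmhurst 9. Elmhurst has the fewest and is eliminated.
Round 4: Jasper 24, Glendale 15. Jasper has a majority.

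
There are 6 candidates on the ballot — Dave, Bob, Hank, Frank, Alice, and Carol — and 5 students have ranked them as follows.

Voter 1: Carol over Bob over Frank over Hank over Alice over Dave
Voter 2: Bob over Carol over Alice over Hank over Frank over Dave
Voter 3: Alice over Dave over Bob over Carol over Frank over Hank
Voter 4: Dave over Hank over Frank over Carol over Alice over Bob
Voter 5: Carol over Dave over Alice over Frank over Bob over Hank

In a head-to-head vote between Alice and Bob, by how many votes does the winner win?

Ballots ranking Alice above Bob: 3.
Ballots ranking Bob above Alice: 2.
Alice wins 3–2, a margin of 1.

1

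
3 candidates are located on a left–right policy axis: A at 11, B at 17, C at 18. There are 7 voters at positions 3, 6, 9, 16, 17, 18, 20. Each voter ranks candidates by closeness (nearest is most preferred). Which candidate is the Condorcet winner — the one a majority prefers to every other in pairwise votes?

B

With single-peaked preferences on a line, the Condorcet winner is the candidate closest to the median voter.
The median voter (position 16) is closest to B at 17.
Check: B vs A — voters closer to B: 4 of 7.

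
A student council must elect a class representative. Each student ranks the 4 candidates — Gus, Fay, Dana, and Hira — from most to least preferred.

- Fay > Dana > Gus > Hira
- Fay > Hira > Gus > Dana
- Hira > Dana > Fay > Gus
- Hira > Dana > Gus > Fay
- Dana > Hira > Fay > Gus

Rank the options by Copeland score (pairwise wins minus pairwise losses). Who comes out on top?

Pairwise results:
  Gus vs Fay: Fay wins 4–1.
  Gus vs Dana: Dana wins 4–1.
  Gus vs Hira: Hira wins 4–1.
  Fay vs Dana: Dana wins 3–2.
  Fay vs Hira: Hira wins 3–2.
  Dana vs Hira: Hira wins 3–2.
Copeland scores (wins − losses):
  Gus: 0 − 3 = -3
  Fay: 1 − 2 = -1
  Dana: 2 − 1 = 1
  Hira: 3 − 0 = 3
Hira has the best Copeland score.

Hira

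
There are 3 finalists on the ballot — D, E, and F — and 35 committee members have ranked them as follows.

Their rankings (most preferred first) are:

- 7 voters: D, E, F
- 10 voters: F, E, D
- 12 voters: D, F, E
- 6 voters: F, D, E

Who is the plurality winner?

First-place vote totals:
  D: 19
  E: 0
  F: 16
D has the most first-place votes.

D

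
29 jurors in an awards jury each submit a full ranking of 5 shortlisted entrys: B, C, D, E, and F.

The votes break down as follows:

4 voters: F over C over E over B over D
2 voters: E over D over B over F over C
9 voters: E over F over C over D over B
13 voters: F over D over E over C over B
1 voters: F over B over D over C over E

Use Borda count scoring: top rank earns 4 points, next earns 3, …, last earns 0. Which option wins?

F

Borda scores:
  B: 4·1 + 2·2 + 9·0 + 13·0 + 3 = 11
  C: 4·3 + 2·0 + 9·2 + 13·1 + 1 = 44
  D: 4·0 + 2·3 + 9·1 + 13·3 + 2 = 56
  E: 4·2 + 2·4 + 9·4 + 13·2 + 0 = 78
  F: 4·4 + 2·1 + 9·3 + 13·4 + 4 = 101
F has the highest total.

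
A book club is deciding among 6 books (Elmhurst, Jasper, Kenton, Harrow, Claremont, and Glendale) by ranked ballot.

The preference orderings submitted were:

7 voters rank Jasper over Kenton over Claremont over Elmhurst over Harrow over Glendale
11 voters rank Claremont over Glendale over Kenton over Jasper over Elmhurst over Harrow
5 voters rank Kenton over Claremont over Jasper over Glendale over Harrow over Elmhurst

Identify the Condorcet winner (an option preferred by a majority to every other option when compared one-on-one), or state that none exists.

Head-to-head results (23 voters total):
Elmhurst vs Jasper: Jasper wins 23–0.
Elmhurst vs Kenton: Kenton wins 23–0.
Elmhurst vs Harrow: Elmhurst wins 18–5.
Elmhurst vs Claremont: Claremont wins 23–0.
Elmhurst vs Glendale: Glendale wins 16–7.
Jasper vs Kenton: Kenton wins 16–7.
Jasper vs Harrow: Jasper wins 23–0.
Jasper vs Claremont: Claremont wins 16–7.
Jasper vs Glendale: Jasper wins 12–11.
Kenton vs Harrow: Kenton wins 23–0.
Kenton vs Claremont: Kenton wins 12–11.
Kenton vs Glendale: Kenton wins 12–11.
Harrow vs Claremont: Claremont wins 23–0.
Harrow vs Glendale: Glendale wins 16–7.
Claremont vs Glendale: Claremont wins 23–0.
Kenton beats each rival — Elmhurst (23–0), Jasper (16–7), Harrow (23–0), Claremont (12–11), Glendale (12–11) — so Kenton is the Condorcet winner.

Kenton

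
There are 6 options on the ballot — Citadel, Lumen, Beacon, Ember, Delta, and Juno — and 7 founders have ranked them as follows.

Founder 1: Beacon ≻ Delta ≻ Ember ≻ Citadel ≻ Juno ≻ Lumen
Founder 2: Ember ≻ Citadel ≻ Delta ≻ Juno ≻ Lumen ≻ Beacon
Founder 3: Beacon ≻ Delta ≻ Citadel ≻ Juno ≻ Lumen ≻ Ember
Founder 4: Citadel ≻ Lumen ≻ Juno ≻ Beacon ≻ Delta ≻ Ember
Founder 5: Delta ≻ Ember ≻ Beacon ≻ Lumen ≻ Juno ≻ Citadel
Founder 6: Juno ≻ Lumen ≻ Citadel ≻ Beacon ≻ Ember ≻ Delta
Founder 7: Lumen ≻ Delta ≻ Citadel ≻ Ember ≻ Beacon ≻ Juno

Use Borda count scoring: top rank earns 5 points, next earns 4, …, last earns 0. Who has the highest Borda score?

Borda scores:
  Citadel: 2 + 4 + 3 + 5 + 0 + 3 + 3 = 20
  Lumen: 0 + 1 + 1 + 4 + 2 + 4 + 5 = 17
  Beacon: 5 + 0 + 5 + 2 + 3 + 2 + 1 = 18
  Ember: 3 + 5 + 0 + 0 + 4 + 1 + 2 = 15
  Delta: 4 + 3 + 4 + 1 + 5 + 0 + 4 = 21
  Juno: 1 + 2 + 2 + 3 + 1 + 5 + 0 = 14
Delta has the highest total.

Delta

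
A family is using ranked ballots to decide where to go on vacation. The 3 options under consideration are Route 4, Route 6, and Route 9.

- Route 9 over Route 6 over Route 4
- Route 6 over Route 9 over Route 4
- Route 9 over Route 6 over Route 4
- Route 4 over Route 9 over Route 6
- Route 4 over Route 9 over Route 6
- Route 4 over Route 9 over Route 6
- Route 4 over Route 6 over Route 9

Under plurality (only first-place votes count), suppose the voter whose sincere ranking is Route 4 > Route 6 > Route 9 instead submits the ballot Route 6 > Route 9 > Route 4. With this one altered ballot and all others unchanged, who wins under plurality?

First-place totals with the altered ballot: Route 4 3, Route 6 2, Route 9 2.
The winner is unchanged: still Route 4.

Route 4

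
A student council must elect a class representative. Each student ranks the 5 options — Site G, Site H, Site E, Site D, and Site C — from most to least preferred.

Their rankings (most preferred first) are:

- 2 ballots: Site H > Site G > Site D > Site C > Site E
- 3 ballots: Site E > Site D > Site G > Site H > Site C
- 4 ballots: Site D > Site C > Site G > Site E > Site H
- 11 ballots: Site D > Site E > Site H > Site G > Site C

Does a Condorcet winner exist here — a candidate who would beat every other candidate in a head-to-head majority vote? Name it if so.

Site D

Head-to-head results (20 voters total):
Site G vs Site H: Site H wins 13–7.
Site G vs Site E: Site E wins 14–6.
Site G vs Site D: Site D wins 18–2.
Site G vs Site C: Site G wins 16–4.
Site H vs Site E: Site E wins 18–2.
Site H vs Site D: Site D wins 18–2.
Site H vs Site C: Site H wins 16–4.
Site E vs Site D: Site D wins 17–3.
Site E vs Site C: Site E wins 14–6.
Site D vs Site C: Site D wins 20–0.
Site D beats each rival — Site G (18–2), Site H (18–2), Site E (17–3), Site C (20–0) — so Site D is the Condorcet winner.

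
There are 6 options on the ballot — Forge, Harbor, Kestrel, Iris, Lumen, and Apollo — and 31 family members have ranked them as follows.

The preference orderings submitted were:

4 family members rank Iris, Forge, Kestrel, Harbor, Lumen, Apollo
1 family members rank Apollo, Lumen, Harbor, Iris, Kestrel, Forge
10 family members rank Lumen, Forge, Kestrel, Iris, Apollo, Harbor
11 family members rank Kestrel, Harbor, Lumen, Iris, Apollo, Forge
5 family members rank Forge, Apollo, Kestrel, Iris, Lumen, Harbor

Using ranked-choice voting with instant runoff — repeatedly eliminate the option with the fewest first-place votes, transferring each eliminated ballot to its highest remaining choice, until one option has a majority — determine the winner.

Kestrel

Round 1: Kestrel 11, Lumen 10, Forge 5, Iris 4, Apollo 1, Harbor 0. Harbor has the fewest and is eliminated.
Round 2: Kestrel 11, Lumen 10, Forge 5, Iris 4, Apollo 1. Apollo has the fewest and is eliminated.
Round 3: Kestrel 11, Lumen 11, Forge 5, Iris 4. Iris has the fewest and is eliminated.
Round 4: Kestrel 11, Lumen 11, Forge 9. Forge has the fewest and is eliminated.
Round 5: Kestrel 20, Lumen 11. Kestrel has a majority.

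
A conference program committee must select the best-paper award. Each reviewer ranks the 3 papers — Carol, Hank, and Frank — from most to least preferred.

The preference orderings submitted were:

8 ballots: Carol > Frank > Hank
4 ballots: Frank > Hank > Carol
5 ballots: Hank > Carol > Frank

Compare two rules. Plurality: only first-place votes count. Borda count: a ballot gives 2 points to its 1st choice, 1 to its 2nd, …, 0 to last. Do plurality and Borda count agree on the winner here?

Yes

Plurality first-place counts: Carol 8, Hank 5, Frank 4 → Carol.
Borda totals: Carol 21, Hank 14, Frank 16 → Carol.
The two rules agree on Carol.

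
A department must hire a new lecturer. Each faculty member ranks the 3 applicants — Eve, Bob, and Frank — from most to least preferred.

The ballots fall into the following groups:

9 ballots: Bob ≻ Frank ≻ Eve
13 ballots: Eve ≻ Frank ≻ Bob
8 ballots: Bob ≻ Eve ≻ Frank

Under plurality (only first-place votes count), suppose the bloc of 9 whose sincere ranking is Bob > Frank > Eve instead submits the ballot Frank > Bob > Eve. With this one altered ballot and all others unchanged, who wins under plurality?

First-place totals with the altered ballot: Eve 13, Bob 8, Frank 9.
The switch changes the winner from Bob to Eve.

Eve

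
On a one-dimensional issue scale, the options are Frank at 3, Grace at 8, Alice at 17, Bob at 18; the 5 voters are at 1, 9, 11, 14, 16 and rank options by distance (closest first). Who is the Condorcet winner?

Grace

With single-peaked preferences on a line, the Condorcet winner is the candidate closest to the median voter.
The median voter (position 11) is closest to Grace at 8.
Check: Grace vs Frank — voters closer to Grace: 4 of 5.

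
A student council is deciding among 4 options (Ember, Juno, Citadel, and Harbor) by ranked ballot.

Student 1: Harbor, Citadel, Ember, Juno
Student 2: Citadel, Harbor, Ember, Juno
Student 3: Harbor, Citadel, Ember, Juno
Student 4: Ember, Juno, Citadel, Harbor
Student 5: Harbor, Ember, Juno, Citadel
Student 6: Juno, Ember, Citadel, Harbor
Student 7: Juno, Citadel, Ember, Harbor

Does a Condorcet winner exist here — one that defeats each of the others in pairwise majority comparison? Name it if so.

Head-to-head results (7 voters total):
Ember vs Juno: Ember wins 5–2.
Ember vs Citadel: Citadel wins 4–3.
Ember vs Harbor: Harbor wins 4–3.
Juno vs Citadel: Juno wins 4–3.
Juno vs Harbor: Harbor wins 4–3.
Citadel vs Harbor: Citadel wins 4–3.
No candidate beats all others: Ember beats Juno beats Citadel beats Ember, a majority cycle.

There is no Condorcet winner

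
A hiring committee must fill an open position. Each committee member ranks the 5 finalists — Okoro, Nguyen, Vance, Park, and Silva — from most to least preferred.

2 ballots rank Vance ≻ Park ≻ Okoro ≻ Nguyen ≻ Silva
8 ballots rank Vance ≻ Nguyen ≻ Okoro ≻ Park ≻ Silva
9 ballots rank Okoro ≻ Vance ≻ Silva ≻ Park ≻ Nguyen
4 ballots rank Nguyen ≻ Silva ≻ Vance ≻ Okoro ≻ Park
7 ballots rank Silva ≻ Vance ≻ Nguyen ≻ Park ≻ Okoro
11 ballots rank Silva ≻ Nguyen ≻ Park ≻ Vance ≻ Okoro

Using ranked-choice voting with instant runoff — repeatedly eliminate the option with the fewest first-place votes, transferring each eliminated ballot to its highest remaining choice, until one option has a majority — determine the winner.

Silva

Round 1: Silva 18, Vance 10, Okoro 9, Nguyen 4, Park 0. Park has the fewest and is eliminated.
Round 2: Silva 18, Vance 10, Okoro 9, Nguyen 4. Nguyen has the fewest and is eliminated.
Round 3: Silva 22, Vance 10, Okoro 9. Silva has a majority.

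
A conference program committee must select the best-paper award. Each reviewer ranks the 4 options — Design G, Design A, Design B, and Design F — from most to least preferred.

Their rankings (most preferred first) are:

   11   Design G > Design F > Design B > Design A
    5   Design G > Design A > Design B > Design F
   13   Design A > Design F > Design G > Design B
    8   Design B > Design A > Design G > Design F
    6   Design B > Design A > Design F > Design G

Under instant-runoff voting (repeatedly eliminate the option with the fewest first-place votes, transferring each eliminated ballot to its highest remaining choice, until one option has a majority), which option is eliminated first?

Design F

Round 1: Design G 16, Design B 14, Design A 13, Design F 0. Design F has the fewest and is eliminated.
Round 2: Design G 16, Design B 14, Design A 13. Design A has the fewest and is eliminated.
Round 3: Design G 29, Design B 14. Design G has a majority.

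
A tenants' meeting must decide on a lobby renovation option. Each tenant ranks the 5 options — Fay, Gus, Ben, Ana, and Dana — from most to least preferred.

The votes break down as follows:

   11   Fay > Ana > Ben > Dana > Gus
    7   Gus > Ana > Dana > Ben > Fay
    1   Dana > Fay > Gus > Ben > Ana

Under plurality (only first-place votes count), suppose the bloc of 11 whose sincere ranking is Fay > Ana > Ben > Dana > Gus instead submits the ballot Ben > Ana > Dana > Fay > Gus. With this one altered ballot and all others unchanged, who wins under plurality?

First-place totals with the altered ballot: Fay 0, Gus 7, Ben 11, Ana 0, Dana 1.
The switch changes the winner from Fay to Ben.

Ben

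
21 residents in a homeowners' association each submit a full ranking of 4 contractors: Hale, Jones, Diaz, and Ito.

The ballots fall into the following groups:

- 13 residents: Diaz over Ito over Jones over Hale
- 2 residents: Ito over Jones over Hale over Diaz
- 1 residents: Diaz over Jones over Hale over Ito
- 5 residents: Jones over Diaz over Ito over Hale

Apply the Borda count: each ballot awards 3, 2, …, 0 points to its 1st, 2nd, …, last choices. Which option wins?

Diaz

Borda scores:
  Hale: 13·0 + 2·1 + 1 + 5·0 = 3
  Jones: 13·1 + 2·2 + 2 + 5·3 = 34
  Diaz: 13·3 + 2·0 + 3 + 5·2 = 52
  Ito: 13·2 + 2·3 + 0 + 5·1 = 37
Diaz has the highest total.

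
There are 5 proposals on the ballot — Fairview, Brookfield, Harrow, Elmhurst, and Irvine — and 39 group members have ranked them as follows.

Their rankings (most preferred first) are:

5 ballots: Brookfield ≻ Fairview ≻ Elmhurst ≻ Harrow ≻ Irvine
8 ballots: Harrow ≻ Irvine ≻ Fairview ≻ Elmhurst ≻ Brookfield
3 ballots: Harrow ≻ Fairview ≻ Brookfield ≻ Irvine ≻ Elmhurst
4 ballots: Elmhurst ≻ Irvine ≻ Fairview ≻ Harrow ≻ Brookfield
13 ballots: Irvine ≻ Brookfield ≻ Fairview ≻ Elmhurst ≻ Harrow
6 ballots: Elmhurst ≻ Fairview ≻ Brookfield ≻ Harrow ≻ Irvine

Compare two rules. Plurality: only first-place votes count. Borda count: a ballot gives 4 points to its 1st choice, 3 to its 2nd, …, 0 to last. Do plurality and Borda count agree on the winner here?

No

Plurality first-place counts: Fairview 0, Brookfield 5, Harrow 11, Elmhurst 10, Irvine 13 → Irvine.
Borda totals: Fairview 92, Brookfield 77, Harrow 59, Elmhurst 71, Irvine 91 → Fairview.
The two rules disagree: plurality picks Irvine, Borda picks Fairview.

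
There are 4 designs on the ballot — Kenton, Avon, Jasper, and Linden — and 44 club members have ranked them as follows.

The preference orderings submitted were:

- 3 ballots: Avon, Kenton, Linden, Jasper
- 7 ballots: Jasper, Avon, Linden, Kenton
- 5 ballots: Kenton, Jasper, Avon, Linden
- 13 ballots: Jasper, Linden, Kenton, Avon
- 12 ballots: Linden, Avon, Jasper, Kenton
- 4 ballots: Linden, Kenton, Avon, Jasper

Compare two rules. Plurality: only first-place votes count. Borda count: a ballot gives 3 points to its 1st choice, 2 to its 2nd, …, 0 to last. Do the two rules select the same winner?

No

Plurality first-place counts: Kenton 5, Avon 3, Jasper 20, Linden 16 → Jasper.
Borda totals: Kenton 42, Avon 56, Jasper 82, Linden 84 → Linden.
The two rules disagree: plurality picks Jasper, Borda picks Linden.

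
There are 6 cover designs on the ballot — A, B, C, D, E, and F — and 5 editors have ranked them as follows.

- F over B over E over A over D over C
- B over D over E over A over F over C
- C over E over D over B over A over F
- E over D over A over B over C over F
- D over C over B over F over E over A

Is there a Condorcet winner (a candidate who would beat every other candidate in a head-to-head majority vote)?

No

Head-to-head results (5 voters total):
A vs B: B wins 4–1.
A vs C: A wins 3–2.
A vs D: D wins 4–1.
A vs E: E wins 5–0.
A vs F: A wins 3–2.
B vs C: B wins 3–2.
B vs D: D wins 3–2.
B vs E: B wins 3–2.
B vs F: B wins 4–1.
C vs D: D wins 4–1.
C vs E: E wins 3–2.
C vs F: C wins 3–2.
D vs E: E wins 3–2.
D vs F: D wins 4–1.
E vs F: E wins 3–2.
No candidate beats all others: B beats E beats D beats B, a majority cycle.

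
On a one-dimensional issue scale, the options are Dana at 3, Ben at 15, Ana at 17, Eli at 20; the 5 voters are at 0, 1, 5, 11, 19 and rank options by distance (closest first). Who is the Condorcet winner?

With single-peaked preferences on a line, the Condorcet winner is the candidate closest to the median voter.
The median voter (position 5) is closest to Dana at 3.
Check: Dana vs Eli — voters closer to Dana: 4 of 5.

Dana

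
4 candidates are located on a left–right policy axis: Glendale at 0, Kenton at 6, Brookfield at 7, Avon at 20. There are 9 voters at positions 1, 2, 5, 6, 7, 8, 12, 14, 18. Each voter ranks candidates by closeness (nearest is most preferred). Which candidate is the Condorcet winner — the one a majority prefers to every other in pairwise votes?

With single-peaked preferences on a line, the Condorcet winner is the candidate closest to the median voter.
The median voter (position 7) is closest to Brookfield at 7.
Check: Brookfield vs Avon — voters closer to Brookfield: 7 of 9.

Brookfield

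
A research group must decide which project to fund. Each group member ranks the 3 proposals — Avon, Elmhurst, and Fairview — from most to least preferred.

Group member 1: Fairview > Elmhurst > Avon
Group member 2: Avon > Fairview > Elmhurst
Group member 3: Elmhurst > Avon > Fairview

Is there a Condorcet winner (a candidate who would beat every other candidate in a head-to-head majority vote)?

No

Head-to-head results (3 voters total):
Avon vs Elmhurst: Elmhurst wins 2–1.
Avon vs Fairview: Avon wins 2–1.
Elmhurst vs Fairview: Fairview wins 2–1.
No candidate beats all others: Avon beats Fairview beats Elmhurst beats Avon, a majority cycle.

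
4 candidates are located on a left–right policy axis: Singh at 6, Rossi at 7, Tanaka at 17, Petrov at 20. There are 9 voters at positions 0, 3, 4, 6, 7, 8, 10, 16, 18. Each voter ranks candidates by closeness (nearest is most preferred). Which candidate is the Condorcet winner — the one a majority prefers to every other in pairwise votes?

With single-peaked preferences on a line, the Condorcet winner is the candidate closest to the median voter.
The median voter (position 7) is closest to Rossi at 7.
Check: Rossi vs Tanaka — voters closer to Rossi: 7 of 9.

Rossi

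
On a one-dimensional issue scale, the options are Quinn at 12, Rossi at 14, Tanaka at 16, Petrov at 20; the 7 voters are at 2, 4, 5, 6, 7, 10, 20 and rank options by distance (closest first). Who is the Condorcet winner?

Quinn

With single-peaked preferences on a line, the Condorcet winner is the candidate closest to the median voter.
The median voter (position 6) is closest to Quinn at 12.
Check: Quinn vs Rossi — voters closer to Quinn: 6 of 7.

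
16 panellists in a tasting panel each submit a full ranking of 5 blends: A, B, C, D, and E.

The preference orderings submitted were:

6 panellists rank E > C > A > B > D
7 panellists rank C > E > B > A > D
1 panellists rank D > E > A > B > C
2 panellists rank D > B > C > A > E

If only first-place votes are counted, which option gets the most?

C

First-place vote totals:
  A: 0
  B: 0
  C: 7
  D: 3
  E: 6
C has the most first-place votes.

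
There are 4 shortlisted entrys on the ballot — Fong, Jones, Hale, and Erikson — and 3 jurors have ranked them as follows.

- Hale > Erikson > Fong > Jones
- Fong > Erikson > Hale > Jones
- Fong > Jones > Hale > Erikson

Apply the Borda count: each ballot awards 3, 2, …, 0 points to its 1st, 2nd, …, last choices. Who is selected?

Fong

Borda scores:
  Fong: 1 + 3 + 3 = 7
  Jones: 0 + 0 + 2 = 2
  Hale: 3 + 1 + 1 = 5
  Erikson: 2 + 2 + 0 = 4
Fong has the highest total.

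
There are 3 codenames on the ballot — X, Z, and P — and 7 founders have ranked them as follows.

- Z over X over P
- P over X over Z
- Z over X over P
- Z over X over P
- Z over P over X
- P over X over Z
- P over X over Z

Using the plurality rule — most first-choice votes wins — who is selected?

First-place vote totals:
  X: 0
  Z: 4
  P: 3
Z has the most first-place votes.

Z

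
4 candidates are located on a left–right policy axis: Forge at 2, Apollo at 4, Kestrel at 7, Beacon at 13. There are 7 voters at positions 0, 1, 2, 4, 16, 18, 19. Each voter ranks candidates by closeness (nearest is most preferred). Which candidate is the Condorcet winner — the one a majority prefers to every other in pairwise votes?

Apollo

With single-peaked preferences on a line, the Condorcet winner is the candidate closest to the median voter.
The median voter (position 4) is closest to Apollo at 4.
Check: Apollo vs Kestrel — voters closer to Apollo: 4 of 7.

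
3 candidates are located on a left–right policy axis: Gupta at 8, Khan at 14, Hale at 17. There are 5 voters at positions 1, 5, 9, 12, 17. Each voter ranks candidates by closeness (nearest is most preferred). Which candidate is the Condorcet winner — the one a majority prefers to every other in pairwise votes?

With single-peaked preferences on a line, the Condorcet winner is the candidate closest to the median voter.
The median voter (position 9) is closest to Gupta at 8.
Check: Gupta vs Khan — voters closer to Gupta: 3 of 5.

Gupta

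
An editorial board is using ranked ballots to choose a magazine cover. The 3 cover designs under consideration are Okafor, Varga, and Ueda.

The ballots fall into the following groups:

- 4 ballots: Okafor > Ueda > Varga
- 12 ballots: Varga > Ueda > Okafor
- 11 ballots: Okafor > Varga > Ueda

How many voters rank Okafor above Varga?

15

Ballots ranking Okafor above Varga: 4+11 = 15.
Ballots ranking Varga above Okafor: 12.
So 15 of 27 voters prefer Okafor to Varga.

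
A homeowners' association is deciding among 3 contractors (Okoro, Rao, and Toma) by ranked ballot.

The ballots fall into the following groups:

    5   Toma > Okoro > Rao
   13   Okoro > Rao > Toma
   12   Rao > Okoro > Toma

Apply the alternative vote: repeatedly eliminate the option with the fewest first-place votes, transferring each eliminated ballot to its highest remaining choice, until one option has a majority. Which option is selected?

Okoro

Round 1: Okoro 13, Rao 12, Toma 5. Toma has the fewest and is eliminated.
Round 2: Okoro 18, Rao 12. Okoro has a majority.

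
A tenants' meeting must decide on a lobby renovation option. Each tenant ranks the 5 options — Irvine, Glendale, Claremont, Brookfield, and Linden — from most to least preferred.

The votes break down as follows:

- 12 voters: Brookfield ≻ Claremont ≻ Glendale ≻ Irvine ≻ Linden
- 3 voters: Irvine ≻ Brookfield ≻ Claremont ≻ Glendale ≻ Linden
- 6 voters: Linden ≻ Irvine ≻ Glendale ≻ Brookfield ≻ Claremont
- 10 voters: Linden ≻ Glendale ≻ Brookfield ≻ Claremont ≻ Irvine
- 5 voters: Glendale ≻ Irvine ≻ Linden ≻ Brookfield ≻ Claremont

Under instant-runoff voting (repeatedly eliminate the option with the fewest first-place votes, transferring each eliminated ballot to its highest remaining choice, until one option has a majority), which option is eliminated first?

Round 1: Linden 16, Brookfield 12, Glendale 5, Irvine 3, Claremont 0. Claremont has the fewest and is eliminated.
Round 2: Linden 16, Brookfield 12, Glendale 5, Irvine 3. Irvine has the fewest and is eliminated.
Round 3: Linden 16, Brookfield 15, Glendale 5. Glendale has the fewest and is eliminated.
Round 4: Linden 21, Brookfield 15. Linden has a majority.

Claremont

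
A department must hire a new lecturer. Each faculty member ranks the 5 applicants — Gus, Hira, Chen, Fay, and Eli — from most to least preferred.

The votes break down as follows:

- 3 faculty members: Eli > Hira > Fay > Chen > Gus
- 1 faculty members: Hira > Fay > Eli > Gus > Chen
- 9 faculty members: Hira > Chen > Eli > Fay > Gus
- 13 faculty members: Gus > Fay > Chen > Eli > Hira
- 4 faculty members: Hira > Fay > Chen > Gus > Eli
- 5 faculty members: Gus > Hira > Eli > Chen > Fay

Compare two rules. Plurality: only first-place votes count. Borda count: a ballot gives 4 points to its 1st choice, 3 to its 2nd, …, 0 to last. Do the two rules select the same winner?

No

Plurality first-place counts: Gus 18, Hira 14, Chen 0, Fay 0, Eli 3 → Gus.
Borda totals: Gus 77, Hira 80, Chen 69, Fay 69, Eli 55 → Hira.
The two rules disagree: plurality picks Gus, Borda picks Hira.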